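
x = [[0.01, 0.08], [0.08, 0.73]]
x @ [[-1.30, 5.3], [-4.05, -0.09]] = [[-0.34,0.05],[-3.06,0.36]]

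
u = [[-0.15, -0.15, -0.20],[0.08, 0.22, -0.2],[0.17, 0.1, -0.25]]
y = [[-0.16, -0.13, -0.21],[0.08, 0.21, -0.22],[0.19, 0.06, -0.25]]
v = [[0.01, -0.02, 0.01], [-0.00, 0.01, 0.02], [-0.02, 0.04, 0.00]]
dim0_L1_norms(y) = [0.43, 0.4, 0.68]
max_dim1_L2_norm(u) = 0.32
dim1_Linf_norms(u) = [0.2, 0.22, 0.25]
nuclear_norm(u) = 0.83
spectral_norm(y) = 0.43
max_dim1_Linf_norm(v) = 0.04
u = y + v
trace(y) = -0.20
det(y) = 0.02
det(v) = 0.00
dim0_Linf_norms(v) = [0.02, 0.04, 0.02]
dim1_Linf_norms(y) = [0.21, 0.22, 0.25]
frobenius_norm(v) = 0.06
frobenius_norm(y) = 0.54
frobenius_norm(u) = 0.53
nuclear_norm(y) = 0.85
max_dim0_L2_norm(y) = 0.39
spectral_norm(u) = 0.43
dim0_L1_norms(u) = [0.4, 0.47, 0.65]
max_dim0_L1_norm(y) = 0.68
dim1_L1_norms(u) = [0.5, 0.5, 0.52]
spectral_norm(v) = 0.05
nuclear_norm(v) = 0.08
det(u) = 0.01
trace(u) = -0.18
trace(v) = 0.02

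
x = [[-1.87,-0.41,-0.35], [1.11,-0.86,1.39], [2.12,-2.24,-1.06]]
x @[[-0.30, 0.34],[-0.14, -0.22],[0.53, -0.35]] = [[0.43, -0.42], [0.52, 0.08], [-0.88, 1.58]]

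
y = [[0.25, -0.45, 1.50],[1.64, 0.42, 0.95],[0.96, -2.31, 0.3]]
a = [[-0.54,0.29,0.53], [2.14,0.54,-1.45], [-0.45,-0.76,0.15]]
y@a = [[-1.77, -1.31, 1.01], [-0.41, -0.02, 0.40], [-5.60, -1.20, 3.90]]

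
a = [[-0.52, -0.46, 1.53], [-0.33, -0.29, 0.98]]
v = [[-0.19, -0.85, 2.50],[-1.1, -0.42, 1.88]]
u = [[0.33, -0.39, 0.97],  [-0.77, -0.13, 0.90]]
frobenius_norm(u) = 1.62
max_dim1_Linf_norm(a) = 1.53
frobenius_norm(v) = 3.45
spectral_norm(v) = 3.37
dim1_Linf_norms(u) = [0.97, 0.9]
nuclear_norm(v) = 4.14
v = u + a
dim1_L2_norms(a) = [1.68, 1.07]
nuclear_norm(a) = 2.00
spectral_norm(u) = 1.41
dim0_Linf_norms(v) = [1.1, 0.85, 2.5]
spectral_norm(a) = 1.99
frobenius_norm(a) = 1.99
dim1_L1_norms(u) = [1.69, 1.8]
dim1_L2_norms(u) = [1.1, 1.19]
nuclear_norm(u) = 2.21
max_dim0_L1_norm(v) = 4.38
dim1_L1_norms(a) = [2.51, 1.6]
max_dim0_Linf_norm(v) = 2.5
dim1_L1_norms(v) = [3.54, 3.4]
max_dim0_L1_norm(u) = 1.87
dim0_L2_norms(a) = [0.62, 0.54, 1.82]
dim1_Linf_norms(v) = [2.5, 1.88]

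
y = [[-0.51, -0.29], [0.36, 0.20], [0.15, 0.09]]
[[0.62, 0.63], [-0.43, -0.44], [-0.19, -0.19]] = y @ [[-0.48, -0.74], [-1.30, -0.88]]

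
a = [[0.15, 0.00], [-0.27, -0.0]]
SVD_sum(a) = [[0.15, 0.00],[-0.27, 0.00]] + [[-0.00, -0.00], [-0.00, -0.00]]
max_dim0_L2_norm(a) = 0.31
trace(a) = 0.15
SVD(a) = [[-0.49, 0.87],[0.87, 0.49]] @ diag([0.30886890422961, -0.0]) @ [[-1.00, -0.00], [0.00, 1.00]]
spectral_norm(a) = 0.31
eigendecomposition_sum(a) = [[-0.0,-0.0], [-0.00,-0.00]] + [[0.15, 0.00],[-0.27, 0.0]]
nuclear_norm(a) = 0.31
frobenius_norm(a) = 0.31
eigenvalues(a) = [-0.0, 0.15]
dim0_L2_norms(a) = [0.31, 0.0]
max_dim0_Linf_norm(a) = 0.27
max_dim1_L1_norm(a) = 0.27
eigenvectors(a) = [[0.0, 0.49], [1.0, -0.87]]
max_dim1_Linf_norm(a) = 0.27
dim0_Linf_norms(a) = [0.27, 0.0]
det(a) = 0.00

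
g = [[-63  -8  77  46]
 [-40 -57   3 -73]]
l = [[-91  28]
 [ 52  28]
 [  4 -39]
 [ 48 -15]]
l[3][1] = -15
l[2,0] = 4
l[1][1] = 28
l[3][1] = -15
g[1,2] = 3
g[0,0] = -63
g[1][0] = -40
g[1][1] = -57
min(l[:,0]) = -91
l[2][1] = -39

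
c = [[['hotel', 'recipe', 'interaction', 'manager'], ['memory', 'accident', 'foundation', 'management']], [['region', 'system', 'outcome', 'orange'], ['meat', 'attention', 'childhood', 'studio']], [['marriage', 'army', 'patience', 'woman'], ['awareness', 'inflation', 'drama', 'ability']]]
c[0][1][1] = 'accident'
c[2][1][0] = 'awareness'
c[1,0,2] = 'outcome'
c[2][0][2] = 'patience'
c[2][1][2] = 'drama'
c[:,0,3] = ['manager', 'orange', 'woman']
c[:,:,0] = [['hotel', 'memory'], ['region', 'meat'], ['marriage', 'awareness']]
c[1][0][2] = 'outcome'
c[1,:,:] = [['region', 'system', 'outcome', 'orange'], ['meat', 'attention', 'childhood', 'studio']]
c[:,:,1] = [['recipe', 'accident'], ['system', 'attention'], ['army', 'inflation']]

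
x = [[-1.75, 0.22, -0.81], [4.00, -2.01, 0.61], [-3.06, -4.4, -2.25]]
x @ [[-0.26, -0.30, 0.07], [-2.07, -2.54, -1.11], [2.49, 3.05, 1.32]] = [[-2.02, -2.50, -1.44],[4.64, 5.77, 3.32],[4.30, 5.23, 1.7]]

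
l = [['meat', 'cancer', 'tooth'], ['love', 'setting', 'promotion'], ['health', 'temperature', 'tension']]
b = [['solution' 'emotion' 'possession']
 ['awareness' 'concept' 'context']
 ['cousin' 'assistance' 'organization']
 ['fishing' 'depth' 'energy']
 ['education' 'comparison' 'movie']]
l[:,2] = ['tooth', 'promotion', 'tension']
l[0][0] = 'meat'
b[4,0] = 'education'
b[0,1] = 'emotion'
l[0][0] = 'meat'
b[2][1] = 'assistance'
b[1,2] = 'context'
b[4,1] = 'comparison'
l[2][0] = 'health'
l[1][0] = 'love'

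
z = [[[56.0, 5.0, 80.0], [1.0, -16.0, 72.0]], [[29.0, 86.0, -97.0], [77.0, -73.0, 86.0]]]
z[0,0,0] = 56.0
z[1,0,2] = -97.0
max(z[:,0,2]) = 80.0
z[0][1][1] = -16.0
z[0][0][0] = 56.0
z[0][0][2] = 80.0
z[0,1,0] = 1.0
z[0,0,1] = 5.0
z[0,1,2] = 72.0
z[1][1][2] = 86.0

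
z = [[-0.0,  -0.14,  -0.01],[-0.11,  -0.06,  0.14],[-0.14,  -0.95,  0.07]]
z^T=[[-0.00,-0.11,-0.14],[-0.14,-0.06,-0.95],[-0.01,0.14,0.07]]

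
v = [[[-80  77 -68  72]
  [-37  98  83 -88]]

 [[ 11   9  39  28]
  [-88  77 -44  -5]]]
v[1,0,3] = 28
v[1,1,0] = -88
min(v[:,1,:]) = -88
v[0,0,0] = -80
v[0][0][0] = -80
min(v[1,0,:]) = 9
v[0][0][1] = 77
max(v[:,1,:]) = 98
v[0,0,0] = -80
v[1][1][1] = 77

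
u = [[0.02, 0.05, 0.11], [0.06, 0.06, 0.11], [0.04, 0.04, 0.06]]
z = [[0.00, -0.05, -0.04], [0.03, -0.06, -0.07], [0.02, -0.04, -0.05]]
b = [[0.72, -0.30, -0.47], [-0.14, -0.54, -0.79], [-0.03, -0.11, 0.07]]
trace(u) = 0.14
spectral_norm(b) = 1.15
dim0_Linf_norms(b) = [0.72, 0.54, 0.79]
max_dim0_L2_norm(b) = 0.92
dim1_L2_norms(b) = [0.91, 0.97, 0.13]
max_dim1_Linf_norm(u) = 0.11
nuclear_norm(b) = 1.95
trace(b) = 0.25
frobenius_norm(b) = 1.34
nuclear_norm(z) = 0.15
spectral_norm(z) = 0.13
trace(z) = -0.11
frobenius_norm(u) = 0.20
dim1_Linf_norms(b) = [0.72, 0.79, 0.11]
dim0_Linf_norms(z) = [0.03, 0.06, 0.07]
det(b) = -0.10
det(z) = -0.00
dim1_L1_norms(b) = [1.49, 1.47, 0.21]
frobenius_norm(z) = 0.13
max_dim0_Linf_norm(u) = 0.11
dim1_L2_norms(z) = [0.06, 0.1, 0.07]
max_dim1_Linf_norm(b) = 0.79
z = u @ b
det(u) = 0.00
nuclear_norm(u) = 0.24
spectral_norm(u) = 0.20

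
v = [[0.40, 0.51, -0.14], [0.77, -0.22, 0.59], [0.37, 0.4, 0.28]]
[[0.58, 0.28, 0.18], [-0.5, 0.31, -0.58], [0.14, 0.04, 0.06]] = v @ [[0.21, 0.77, -0.45], [0.74, -0.21, 0.67], [-0.84, -0.56, -0.15]]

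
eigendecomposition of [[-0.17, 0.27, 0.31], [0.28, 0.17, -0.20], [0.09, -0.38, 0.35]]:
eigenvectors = [[0.82,  -0.63,  0.30], [-0.48,  -0.26,  -0.29], [-0.32,  -0.73,  0.91]]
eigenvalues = [-0.45, 0.29, 0.5]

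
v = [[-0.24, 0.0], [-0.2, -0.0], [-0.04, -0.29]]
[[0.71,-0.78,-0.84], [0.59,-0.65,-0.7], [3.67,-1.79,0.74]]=v@[[-2.94, 3.26, 3.51], [-12.24, 5.73, -3.02]]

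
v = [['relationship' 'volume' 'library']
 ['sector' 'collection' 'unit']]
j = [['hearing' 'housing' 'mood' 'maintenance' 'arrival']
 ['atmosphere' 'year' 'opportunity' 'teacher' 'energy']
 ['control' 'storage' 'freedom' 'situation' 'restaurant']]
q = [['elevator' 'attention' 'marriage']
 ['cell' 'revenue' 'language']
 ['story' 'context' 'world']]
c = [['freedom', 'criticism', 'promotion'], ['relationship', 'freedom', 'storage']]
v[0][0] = 'relationship'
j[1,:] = ['atmosphere', 'year', 'opportunity', 'teacher', 'energy']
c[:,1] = ['criticism', 'freedom']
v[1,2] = 'unit'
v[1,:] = ['sector', 'collection', 'unit']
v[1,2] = 'unit'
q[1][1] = 'revenue'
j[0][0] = 'hearing'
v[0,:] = ['relationship', 'volume', 'library']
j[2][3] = 'situation'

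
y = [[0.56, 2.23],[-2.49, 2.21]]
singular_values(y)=[3.57, 1.9]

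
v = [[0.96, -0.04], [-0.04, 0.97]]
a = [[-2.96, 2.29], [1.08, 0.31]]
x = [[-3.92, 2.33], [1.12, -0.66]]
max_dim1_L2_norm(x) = 4.56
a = v + x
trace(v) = 1.93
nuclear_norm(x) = 4.75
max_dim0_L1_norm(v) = 1.01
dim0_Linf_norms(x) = [3.92, 2.33]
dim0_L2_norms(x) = [4.08, 2.42]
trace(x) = -4.58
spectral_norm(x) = 4.74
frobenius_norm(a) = 3.91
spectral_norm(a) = 3.80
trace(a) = -2.65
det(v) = 0.93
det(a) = -3.39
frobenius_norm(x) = 4.74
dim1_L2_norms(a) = [3.74, 1.12]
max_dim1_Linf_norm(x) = 3.92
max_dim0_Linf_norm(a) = 2.96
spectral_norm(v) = 1.01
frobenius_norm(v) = 1.37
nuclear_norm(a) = 4.70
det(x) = -0.02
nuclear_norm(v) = 1.93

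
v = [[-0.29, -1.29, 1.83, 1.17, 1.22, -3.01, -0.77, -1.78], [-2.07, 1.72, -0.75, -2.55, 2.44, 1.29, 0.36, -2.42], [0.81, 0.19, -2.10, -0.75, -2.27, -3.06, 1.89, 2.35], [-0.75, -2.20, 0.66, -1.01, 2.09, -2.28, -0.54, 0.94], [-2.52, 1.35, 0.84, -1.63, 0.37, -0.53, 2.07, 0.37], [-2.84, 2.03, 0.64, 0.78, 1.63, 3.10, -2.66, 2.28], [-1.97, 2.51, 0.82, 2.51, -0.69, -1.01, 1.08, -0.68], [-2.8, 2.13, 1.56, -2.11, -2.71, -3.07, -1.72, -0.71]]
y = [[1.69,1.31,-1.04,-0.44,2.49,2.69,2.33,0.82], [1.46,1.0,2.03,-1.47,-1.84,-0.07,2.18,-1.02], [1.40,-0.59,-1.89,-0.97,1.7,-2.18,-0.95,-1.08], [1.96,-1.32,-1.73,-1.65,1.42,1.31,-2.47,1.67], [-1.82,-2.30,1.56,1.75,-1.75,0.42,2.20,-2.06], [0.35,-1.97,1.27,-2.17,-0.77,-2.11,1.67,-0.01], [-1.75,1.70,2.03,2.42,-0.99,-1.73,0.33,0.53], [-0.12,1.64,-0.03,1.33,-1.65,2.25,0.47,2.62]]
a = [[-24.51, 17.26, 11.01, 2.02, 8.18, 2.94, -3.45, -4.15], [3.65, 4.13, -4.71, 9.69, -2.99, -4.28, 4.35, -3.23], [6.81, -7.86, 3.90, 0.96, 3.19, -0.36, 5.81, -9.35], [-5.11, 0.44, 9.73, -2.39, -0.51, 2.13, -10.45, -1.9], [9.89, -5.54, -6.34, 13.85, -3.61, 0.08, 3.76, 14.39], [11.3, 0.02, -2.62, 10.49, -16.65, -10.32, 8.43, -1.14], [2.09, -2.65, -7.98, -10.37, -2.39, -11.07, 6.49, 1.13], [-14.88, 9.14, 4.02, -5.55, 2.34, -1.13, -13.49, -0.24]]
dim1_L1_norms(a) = [73.52, 37.03, 38.24, 32.66, 57.46, 60.97, 44.17, 50.79]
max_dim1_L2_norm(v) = 6.28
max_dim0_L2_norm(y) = 5.14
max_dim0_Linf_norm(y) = 2.69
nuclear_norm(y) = 31.43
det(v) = -10141.73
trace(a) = -26.55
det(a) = 88187562.91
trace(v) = 2.16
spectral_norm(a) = 49.10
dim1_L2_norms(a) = [33.6, 14.25, 15.99, 15.63, 24.39, 26.47, 18.82, 23.25]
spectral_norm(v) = 7.75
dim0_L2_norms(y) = [4.16, 4.42, 4.46, 4.63, 4.67, 5.14, 5.01, 4.13]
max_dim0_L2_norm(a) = 33.73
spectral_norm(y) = 8.09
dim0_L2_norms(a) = [33.73, 22.32, 19.5, 23.34, 19.69, 16.19, 21.98, 18.12]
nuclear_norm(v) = 36.08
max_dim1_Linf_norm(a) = 24.51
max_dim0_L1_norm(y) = 12.76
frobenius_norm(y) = 12.99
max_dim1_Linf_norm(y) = 2.69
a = y @ v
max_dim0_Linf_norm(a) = 24.51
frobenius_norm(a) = 63.42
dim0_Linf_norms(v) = [2.84, 2.51, 2.1, 2.55, 2.71, 3.1, 2.66, 2.42]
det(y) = -8593.28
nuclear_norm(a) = 138.76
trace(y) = -1.76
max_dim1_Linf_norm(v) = 3.1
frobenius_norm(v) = 14.47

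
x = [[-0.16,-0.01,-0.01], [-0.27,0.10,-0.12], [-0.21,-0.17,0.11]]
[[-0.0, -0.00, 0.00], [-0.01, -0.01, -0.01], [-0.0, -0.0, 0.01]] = x@[[0.02, 0.02, 0.00], [0.02, 0.03, -0.05], [0.05, 0.04, 0.01]]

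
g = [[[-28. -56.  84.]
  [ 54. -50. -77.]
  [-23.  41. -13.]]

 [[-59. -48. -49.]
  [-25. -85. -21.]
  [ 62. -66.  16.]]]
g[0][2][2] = -13.0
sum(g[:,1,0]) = 29.0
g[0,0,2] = 84.0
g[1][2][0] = 62.0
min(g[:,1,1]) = -85.0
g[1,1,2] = -21.0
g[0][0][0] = -28.0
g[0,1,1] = -50.0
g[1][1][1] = -85.0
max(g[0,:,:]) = 84.0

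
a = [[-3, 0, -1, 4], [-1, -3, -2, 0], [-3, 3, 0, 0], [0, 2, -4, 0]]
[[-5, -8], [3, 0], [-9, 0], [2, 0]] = a@[[2, 0], [-1, 0], [-1, 0], [0, -2]]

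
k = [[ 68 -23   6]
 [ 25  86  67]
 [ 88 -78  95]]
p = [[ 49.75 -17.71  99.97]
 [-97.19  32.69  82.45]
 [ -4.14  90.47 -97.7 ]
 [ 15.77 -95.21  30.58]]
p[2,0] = -4.14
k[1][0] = 25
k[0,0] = 68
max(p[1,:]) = 82.45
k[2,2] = 95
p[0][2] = 99.97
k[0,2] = 6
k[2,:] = [88, -78, 95]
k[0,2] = 6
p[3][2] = 30.58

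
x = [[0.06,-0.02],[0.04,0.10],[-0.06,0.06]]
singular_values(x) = [0.12, 0.09]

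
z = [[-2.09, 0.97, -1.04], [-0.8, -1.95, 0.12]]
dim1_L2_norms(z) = [2.53, 2.11]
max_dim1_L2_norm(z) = 2.53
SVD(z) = [[-0.99, 0.17], [0.17, 0.99]] @ diag([2.5396996326079284, 2.0970040000274563]) @ [[0.76, -0.51, 0.41],[-0.55, -0.84, -0.03]]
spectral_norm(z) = 2.54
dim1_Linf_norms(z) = [2.09, 1.95]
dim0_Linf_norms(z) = [2.09, 1.95, 1.04]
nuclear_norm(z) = 4.64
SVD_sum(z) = [[-1.9, 1.27, -1.03], [0.33, -0.22, 0.18]] + [[-0.19, -0.3, -0.01], [-1.13, -1.73, -0.06]]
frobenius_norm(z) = 3.29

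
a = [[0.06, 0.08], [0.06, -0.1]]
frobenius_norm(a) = 0.15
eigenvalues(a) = [0.09, -0.13]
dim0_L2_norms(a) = [0.08, 0.13]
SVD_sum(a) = [[-0.01, 0.07],[0.01, -0.11]] + [[0.07,  0.01], [0.05,  0.01]]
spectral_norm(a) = 0.13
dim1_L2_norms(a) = [0.1, 0.12]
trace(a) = -0.04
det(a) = -0.01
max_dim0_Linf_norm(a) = 0.1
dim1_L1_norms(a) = [0.14, 0.16]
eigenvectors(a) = [[0.95, -0.4], [0.31, 0.92]]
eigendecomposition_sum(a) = [[0.08, 0.03],[0.02, 0.01]] + [[-0.02, 0.05], [0.04, -0.11]]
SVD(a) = [[-0.56, 0.83], [0.83, 0.56]] @ diag([0.12866213790234438, 0.0839407783523486]) @ [[0.13, -0.99], [0.99, 0.13]]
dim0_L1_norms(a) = [0.12, 0.18]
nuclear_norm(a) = 0.21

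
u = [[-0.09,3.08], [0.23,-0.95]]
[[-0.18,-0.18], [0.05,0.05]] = u@[[-0.04, -0.04], [-0.06, -0.06]]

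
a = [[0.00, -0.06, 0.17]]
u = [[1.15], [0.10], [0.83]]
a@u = [[0.14]]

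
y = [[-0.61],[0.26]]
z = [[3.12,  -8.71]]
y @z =[[-1.9, 5.31], [0.81, -2.26]]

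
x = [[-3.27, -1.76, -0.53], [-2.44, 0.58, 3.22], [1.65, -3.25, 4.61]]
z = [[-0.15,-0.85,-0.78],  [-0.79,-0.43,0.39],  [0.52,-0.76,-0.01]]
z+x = [[-3.42, -2.61, -1.31], [-3.23, 0.15, 3.61], [2.17, -4.01, 4.60]]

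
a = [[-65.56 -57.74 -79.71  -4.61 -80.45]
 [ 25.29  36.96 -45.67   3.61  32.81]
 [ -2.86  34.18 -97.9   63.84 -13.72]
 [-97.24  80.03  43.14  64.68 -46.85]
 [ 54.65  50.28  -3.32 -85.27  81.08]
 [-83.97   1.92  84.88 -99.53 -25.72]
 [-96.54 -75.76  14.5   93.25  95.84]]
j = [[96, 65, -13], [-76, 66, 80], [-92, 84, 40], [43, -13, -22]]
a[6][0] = -96.54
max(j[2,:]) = 84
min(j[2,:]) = -92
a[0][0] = -65.56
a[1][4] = 32.81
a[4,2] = -3.32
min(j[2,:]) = -92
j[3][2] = -22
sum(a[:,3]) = 35.97000000000001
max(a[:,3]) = 93.25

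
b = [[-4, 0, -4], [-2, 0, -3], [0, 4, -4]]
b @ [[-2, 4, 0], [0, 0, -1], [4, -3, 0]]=[[-8, -4, 0], [-8, 1, 0], [-16, 12, -4]]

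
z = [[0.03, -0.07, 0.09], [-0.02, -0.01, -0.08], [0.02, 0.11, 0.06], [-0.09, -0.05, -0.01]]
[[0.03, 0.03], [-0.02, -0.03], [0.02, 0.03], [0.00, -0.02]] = z @ [[-0.06,0.09],[-0.02,0.08],[0.33,0.35]]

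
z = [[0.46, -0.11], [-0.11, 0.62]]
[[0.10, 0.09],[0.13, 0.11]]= z@[[0.27, 0.25], [0.25, 0.22]]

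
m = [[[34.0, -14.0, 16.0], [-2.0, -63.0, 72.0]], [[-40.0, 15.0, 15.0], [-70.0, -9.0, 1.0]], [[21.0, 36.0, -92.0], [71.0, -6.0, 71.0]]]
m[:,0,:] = [[34.0, -14.0, 16.0], [-40.0, 15.0, 15.0], [21.0, 36.0, -92.0]]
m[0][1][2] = 72.0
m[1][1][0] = -70.0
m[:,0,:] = [[34.0, -14.0, 16.0], [-40.0, 15.0, 15.0], [21.0, 36.0, -92.0]]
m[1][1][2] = 1.0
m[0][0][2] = 16.0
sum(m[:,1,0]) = -1.0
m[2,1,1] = -6.0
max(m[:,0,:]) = 36.0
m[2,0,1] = 36.0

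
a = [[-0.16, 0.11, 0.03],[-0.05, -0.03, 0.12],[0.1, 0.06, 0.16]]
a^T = [[-0.16, -0.05, 0.10], [0.11, -0.03, 0.06], [0.03, 0.12, 0.16]]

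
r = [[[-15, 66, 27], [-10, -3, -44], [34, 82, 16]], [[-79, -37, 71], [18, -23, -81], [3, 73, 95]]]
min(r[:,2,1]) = 73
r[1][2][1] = 73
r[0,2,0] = 34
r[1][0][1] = -37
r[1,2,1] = 73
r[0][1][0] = -10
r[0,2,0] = 34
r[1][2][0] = 3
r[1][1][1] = -23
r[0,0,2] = 27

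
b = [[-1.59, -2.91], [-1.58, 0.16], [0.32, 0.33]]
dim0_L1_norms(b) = [3.49, 3.4]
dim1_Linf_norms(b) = [2.91, 1.58, 0.33]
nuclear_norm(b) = 4.85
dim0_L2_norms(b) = [2.26, 2.93]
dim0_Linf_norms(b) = [1.59, 2.91]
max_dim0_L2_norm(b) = 2.93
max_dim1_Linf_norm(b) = 2.91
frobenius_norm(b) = 3.71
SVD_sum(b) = [[-1.86, -2.72], [-0.43, -0.63], [0.26, 0.37]] + [[0.27, -0.19], [-1.15, 0.79], [0.06, -0.04]]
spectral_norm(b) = 3.42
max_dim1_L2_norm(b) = 3.32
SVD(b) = [[-0.97, 0.23], [-0.22, -0.97], [0.13, 0.05]] @ diag([3.4160986810937777, 1.4351898135889039]) @ [[0.56, 0.83],[0.83, -0.56]]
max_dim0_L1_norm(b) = 3.49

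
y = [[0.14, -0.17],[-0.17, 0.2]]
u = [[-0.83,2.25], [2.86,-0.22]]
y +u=[[-0.69,2.08], [2.69,-0.02]]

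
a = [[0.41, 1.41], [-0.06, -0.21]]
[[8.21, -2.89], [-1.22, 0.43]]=a@[[1.53, 3.54],[5.38, -3.08]]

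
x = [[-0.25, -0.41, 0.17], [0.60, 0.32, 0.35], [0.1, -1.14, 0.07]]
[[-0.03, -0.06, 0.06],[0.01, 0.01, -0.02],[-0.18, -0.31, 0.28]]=x@[[-0.08, -0.15, 0.13], [0.15, 0.26, -0.24], [0.04, 0.06, -0.06]]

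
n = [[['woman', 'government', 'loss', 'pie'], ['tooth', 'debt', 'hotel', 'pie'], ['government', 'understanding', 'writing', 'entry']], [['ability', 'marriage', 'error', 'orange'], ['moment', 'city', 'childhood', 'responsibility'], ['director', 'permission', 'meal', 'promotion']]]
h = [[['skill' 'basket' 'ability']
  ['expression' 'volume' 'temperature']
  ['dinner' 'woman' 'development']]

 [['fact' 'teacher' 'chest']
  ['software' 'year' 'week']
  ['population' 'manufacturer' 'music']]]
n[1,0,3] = 'orange'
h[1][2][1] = 'manufacturer'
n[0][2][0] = 'government'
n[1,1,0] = 'moment'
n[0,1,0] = 'tooth'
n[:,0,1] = ['government', 'marriage']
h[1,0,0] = 'fact'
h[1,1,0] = 'software'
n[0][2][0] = 'government'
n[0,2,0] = 'government'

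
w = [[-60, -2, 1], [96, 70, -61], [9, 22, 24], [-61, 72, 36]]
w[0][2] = 1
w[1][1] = 70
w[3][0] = -61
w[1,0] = 96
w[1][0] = 96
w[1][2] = -61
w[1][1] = 70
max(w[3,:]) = 72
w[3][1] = 72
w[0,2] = 1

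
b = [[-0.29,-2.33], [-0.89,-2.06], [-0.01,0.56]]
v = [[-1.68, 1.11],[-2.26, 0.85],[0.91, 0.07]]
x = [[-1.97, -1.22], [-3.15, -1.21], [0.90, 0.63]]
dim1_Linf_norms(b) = [2.33, 2.06, 0.56]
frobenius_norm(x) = 4.24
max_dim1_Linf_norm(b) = 2.33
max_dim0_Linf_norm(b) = 2.33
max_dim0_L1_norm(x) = 6.02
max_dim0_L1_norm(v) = 4.85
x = b + v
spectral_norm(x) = 4.22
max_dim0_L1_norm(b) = 4.95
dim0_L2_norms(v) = [2.96, 1.4]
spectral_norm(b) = 3.26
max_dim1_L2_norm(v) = 2.41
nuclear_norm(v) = 3.79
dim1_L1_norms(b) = [2.62, 2.95, 0.57]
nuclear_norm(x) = 4.63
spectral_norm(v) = 3.22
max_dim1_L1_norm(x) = 4.36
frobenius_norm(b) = 3.30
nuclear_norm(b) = 3.74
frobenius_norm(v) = 3.27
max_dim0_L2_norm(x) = 3.82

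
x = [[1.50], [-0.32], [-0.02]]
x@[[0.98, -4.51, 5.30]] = [[1.47, -6.76, 7.95], [-0.31, 1.44, -1.70], [-0.02, 0.09, -0.11]]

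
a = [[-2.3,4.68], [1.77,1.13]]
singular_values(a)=[5.22, 2.08]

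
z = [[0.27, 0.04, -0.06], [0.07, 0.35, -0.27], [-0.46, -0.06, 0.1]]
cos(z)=[[0.95, -0.01, 0.02],[-0.08, 0.93, 0.06],[0.09, 0.02, 0.97]]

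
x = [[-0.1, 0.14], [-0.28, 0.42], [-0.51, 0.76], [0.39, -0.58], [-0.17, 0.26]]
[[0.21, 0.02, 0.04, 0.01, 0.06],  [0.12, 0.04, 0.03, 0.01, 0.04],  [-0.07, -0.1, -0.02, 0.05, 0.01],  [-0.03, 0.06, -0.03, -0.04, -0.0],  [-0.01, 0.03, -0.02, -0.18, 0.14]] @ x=[[-0.05,0.08], [-0.04,0.06], [0.06,-0.09], [-0.01,0.02], [-0.09,0.14]]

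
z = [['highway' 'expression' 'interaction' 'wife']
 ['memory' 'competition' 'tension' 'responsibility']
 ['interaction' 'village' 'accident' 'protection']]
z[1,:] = ['memory', 'competition', 'tension', 'responsibility']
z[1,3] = 'responsibility'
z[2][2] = 'accident'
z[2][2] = 'accident'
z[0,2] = 'interaction'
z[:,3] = ['wife', 'responsibility', 'protection']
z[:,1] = ['expression', 'competition', 'village']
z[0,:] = ['highway', 'expression', 'interaction', 'wife']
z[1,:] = ['memory', 'competition', 'tension', 'responsibility']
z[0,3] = 'wife'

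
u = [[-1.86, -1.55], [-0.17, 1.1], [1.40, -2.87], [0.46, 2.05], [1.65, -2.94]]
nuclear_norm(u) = 7.74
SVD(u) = [[0.19,0.85], [-0.22,-0.06], [0.61,-0.2], [-0.36,-0.39], [0.64,-0.29]] @ diag([5.121352259509968, 2.617222007016629]) @ [[0.28, -0.96], [-0.96, -0.28]]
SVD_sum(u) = [[0.27, -0.93],  [-0.31, 1.06],  [0.89, -3.02],  [-0.52, 1.76],  [0.92, -3.15]] + [[-2.13, -0.62], [0.14, 0.04], [0.51, 0.15], [0.98, 0.29], [0.73, 0.21]]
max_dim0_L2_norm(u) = 4.97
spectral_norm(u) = 5.12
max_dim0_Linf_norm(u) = 2.94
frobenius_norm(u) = 5.75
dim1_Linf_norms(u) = [1.86, 1.1, 2.87, 2.05, 2.94]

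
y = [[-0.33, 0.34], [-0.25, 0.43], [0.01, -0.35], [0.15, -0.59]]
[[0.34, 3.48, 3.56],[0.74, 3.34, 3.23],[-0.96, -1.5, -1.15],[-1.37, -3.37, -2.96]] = y@[[1.86, -6.31, -7.64], [2.8, 4.11, 3.07]]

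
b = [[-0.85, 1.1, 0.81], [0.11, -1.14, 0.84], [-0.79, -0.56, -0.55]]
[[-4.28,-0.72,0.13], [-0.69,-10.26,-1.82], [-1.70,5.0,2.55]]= b @ [[3.34,-2.90,-1.93], [-0.19,2.91,0.02], [-1.52,-7.89,-1.89]]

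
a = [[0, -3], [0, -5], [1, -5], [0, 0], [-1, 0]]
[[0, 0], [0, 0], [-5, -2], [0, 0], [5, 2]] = a@ [[-5, -2], [0, 0]]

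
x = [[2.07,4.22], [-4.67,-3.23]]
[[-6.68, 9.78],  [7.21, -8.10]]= x @ [[-0.68, 0.2], [-1.25, 2.22]]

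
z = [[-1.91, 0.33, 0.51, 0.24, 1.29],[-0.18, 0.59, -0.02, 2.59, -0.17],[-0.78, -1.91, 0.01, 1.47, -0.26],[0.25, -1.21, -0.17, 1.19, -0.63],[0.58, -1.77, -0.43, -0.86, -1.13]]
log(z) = [[0.66+2.91j,  (-1.48+0.97j),  -0.24+0.22j,  (0.45-2.69j),  (-1.33+0.61j)],  [(0.37+0.39j),  (-0.11-0.34j),  (-0.48-0.16j),  2.69+0.16j,  (-0.48-0.43j)],  [4.61+1.32j,  (-2.39+2.26j),  (-6.41+0.83j),  9.37-3.25j,  (0.37+2.26j)],  [-0.11-0.25j,  -0.64+0.67j,  (0.21+0.28j),  0.17-0.61j,  (-0.19+0.77j)],  [(-2.05-1.1j),  (0.14+3.05j),  2.92+1.28j,  (-5.57-2.78j),  (-0.11+3.49j)]]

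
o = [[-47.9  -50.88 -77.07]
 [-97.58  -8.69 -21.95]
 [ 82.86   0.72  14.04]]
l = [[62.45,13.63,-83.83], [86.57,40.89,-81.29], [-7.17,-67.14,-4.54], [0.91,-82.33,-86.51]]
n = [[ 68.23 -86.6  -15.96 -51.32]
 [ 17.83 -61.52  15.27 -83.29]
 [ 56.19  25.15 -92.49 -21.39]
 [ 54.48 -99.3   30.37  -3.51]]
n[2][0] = 56.19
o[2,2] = 14.04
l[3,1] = -82.33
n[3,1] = -99.3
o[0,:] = [-47.9, -50.88, -77.07]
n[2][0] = 56.19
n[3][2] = 30.37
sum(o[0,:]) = -175.85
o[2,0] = 82.86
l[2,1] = -67.14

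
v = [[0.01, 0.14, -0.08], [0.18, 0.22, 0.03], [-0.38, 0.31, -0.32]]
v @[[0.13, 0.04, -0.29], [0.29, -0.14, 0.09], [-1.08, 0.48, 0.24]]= [[0.13, -0.06, -0.01], [0.05, -0.01, -0.03], [0.39, -0.21, 0.06]]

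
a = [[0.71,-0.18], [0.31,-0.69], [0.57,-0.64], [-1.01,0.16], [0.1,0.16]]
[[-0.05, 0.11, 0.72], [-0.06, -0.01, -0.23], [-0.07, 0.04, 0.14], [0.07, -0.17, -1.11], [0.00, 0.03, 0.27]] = a @[[-0.06,0.18,1.24], [0.06,0.09,0.89]]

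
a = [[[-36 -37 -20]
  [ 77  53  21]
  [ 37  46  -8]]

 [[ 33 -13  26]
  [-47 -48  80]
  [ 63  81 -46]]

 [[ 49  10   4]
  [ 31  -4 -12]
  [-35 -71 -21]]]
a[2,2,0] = -35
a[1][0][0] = 33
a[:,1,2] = [21, 80, -12]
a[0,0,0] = -36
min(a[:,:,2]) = -46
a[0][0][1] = -37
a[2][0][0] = 49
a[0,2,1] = 46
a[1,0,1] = -13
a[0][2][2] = -8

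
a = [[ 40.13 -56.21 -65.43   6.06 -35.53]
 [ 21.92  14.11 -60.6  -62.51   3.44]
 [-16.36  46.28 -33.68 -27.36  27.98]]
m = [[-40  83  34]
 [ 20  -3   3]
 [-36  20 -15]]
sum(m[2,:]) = -31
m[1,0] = 20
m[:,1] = [83, -3, 20]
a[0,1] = -56.21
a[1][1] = 14.11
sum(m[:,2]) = 22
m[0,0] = -40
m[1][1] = -3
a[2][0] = -16.36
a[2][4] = 27.98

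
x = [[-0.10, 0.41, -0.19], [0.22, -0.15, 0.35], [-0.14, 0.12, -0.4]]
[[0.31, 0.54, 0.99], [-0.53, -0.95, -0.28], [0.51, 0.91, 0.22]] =x @ [[-0.86, -1.57, 0.23], [0.1, 0.16, 2.53], [-0.94, -1.67, 0.13]]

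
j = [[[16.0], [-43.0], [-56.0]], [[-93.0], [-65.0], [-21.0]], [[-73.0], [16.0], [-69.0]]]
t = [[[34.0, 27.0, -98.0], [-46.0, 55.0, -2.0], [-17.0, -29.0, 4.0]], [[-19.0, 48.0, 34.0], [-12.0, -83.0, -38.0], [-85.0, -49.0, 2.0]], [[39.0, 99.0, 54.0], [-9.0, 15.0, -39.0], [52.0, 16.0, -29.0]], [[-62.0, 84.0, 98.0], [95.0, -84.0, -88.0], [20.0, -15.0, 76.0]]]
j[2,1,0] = 16.0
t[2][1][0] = -9.0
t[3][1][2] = -88.0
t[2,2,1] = 16.0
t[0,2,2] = 4.0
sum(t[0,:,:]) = -72.0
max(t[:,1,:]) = 95.0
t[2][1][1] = 15.0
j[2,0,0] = -73.0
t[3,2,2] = 76.0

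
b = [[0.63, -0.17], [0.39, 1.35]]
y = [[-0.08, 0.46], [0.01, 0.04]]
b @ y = [[-0.05, 0.28], [-0.02, 0.23]]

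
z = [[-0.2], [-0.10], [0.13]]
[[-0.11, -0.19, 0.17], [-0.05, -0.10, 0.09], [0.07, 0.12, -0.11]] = z @ [[0.53, 0.96, -0.87]]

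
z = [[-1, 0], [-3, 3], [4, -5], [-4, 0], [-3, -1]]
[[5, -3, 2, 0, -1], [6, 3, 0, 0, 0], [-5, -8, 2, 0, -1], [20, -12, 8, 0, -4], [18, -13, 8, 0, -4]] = z @ [[-5, 3, -2, 0, 1], [-3, 4, -2, 0, 1]]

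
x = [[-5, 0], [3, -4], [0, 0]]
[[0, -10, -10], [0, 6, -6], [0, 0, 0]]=x @ [[0, 2, 2], [0, 0, 3]]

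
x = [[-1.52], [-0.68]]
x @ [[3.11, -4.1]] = [[-4.73,6.23],[-2.11,2.79]]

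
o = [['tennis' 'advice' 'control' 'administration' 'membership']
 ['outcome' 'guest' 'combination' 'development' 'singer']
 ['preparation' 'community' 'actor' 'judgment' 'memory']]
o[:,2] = ['control', 'combination', 'actor']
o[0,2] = 'control'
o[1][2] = 'combination'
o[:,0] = ['tennis', 'outcome', 'preparation']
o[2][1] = 'community'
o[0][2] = 'control'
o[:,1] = ['advice', 'guest', 'community']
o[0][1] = 'advice'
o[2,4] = 'memory'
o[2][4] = 'memory'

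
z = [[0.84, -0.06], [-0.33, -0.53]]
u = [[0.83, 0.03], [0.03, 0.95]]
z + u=[[1.67, -0.03], [-0.30, 0.42]]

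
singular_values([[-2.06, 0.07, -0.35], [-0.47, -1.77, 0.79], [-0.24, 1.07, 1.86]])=[2.23, 2.12, 1.88]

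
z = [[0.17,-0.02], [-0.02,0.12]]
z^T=[[0.17, -0.02],  [-0.02, 0.12]]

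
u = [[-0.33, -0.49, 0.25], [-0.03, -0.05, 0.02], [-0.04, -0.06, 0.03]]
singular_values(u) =[0.65, 0.01, 0.0]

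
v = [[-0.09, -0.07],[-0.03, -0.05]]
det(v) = 0.00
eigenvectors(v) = [[-0.92, 0.71], [-0.39, -0.71]]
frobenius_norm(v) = 0.13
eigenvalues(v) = [-0.12, -0.02]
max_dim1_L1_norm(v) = 0.16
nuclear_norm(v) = 0.15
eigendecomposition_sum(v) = [[-0.08, -0.08], [-0.04, -0.04]] + [[-0.01, 0.01],[0.01, -0.01]]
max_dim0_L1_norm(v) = 0.12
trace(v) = -0.14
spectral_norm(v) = 0.13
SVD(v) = [[-0.90, -0.44], [-0.44, 0.90]] @ diag([0.12665274696415021, 0.01894945082146015]) @ [[0.74,0.67], [0.67,-0.74]]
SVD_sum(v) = [[-0.08, -0.08], [-0.04, -0.04]] + [[-0.01, 0.01], [0.01, -0.01]]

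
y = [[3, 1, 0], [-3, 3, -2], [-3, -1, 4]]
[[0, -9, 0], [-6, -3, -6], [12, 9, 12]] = y@[[0, -2, 0], [0, -3, 0], [3, 0, 3]]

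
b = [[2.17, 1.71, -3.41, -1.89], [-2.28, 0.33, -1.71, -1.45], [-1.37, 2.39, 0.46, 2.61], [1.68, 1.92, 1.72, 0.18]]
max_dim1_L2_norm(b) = 4.78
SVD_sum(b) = [[1.24,0.17,-3.22,-2.65], [0.43,0.06,-1.12,-0.92], [-0.64,-0.09,1.65,1.36], [-0.24,-0.03,0.61,0.50]] + [[1.28, 1.16, 0.28, 0.33], [-1.40, -1.28, -0.31, -0.36], [0.81, 0.74, 0.18, 0.21], [1.98, 1.81, 0.44, 0.51]] + [[-0.44, 0.5, -0.31, 0.21], [-1.05, 1.2, -0.75, 0.49], [-1.65, 1.88, -1.18, 0.77], [0.21, -0.24, 0.15, -0.1]] + [[0.09,  -0.12,  -0.16,  0.23], [-0.25,  0.35,  0.47,  -0.67], [0.10,  -0.14,  -0.19,  0.27], [-0.28,  0.38,  0.52,  -0.73]]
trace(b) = 3.14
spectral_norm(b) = 5.19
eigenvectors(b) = [[0.81+0.00j, 0.13-0.57j, (0.13+0.57j), (-0.14+0j)],[(-0.26+0j), 0.61+0.00j, 0.61-0.00j, -0.16+0.00j],[-0.52+0.00j, -0.07-0.16j, -0.07+0.16j, (-0.66+0j)],[-0.01+0.00j, -0.29-0.41j, -0.29+0.41j, (0.72+0j)]]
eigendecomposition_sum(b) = [[(1.93-0j), (-1.55+0j), (-2.13-0j), -1.90-0.00j], [(-0.63+0j), (0.5-0j), (0.7+0j), 0.62+0.00j], [-1.25+0.00j, 1.00-0.00j, (1.38+0j), (1.23+0j)], [-0.03+0.00j, 0.03-0.00j, (0.04+0j), (0.03+0j)]] + [[0.17+0.79j, (1.58+0.51j), (-0.53+0.94j), -0.10+1.12j], [-0.77+0.36j, (-0.15+1.72j), -1.08-0.32j, -1.16+0.16j], [(0.18+0.16j), 0.45-0.15j, (0.04+0.31j), 0.17+0.28j], [0.60+0.34j, (1.21-0.71j), (0.29+0.87j), (0.65+0.7j)]] + [[0.17-0.79j, 1.58-0.51j, -0.53-0.94j, (-0.1-1.12j)], [-0.77-0.36j, (-0.15-1.72j), -1.08+0.32j, (-1.16-0.16j)], [(0.18-0.16j), (0.45+0.15j), (0.04-0.31j), 0.17-0.28j], [0.60-0.34j, (1.21+0.71j), (0.29-0.87j), 0.65-0.70j]] + [[(-0.1-0j), 0.10+0.00j, -0.21+0.00j, (0.22+0j)], [-0.11-0.00j, 0.12+0.00j, (-0.24+0j), 0.25+0.00j], [(-0.47-0j), (0.48+0j), -1.00+0.00j, (1.04+0j)], [0.52+0.00j, (-0.53-0j), (1.1-0j), -1.15-0.00j]]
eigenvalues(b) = [(3.85+0j), (0.71+3.53j), (0.71-3.53j), (-2.13+0j)]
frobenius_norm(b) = 7.57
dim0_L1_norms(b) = [7.5, 6.35, 7.3, 6.13]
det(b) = -105.87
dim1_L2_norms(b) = [4.78, 3.21, 3.82, 3.08]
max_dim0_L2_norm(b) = 4.21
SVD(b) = [[-0.84, 0.45, -0.22, -0.22],[-0.29, -0.49, -0.52, 0.63],[0.43, 0.28, -0.82, -0.26],[0.16, 0.69, 0.1, 0.7]] @ diag([5.186934819731939, 3.9928270408762616, 3.5084907350973955, 1.4570285375501355]) @ [[-0.29, -0.04, 0.74, 0.61],[0.72, 0.65, 0.16, 0.18],[0.57, -0.66, 0.41, -0.27],[-0.27, 0.38, 0.51, -0.72]]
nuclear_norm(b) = 14.15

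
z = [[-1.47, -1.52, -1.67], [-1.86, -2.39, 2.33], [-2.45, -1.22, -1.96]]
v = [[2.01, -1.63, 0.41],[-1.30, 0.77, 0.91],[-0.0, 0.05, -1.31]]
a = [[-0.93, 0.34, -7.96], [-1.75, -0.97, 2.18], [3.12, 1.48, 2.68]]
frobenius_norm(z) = 5.76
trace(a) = 0.78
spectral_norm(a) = 8.81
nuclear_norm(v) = 4.77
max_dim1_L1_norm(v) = 4.05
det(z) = 9.14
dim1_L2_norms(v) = [2.62, 1.76, 1.31]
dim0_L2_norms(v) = [2.39, 1.8, 1.65]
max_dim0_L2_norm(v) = 2.39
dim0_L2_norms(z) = [3.41, 3.08, 3.47]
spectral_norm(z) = 4.55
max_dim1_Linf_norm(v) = 2.01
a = v @ z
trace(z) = -5.82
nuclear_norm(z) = 8.61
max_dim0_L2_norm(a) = 8.68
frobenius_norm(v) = 3.42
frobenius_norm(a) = 9.60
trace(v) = 1.47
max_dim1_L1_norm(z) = 6.58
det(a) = 5.85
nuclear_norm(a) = 12.81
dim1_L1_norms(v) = [4.05, 2.98, 1.36]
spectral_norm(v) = 2.99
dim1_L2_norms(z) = [2.69, 3.82, 3.37]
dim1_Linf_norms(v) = [2.01, 1.3, 1.31]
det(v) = 0.63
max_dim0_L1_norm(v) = 3.31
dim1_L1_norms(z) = [4.66, 6.58, 5.63]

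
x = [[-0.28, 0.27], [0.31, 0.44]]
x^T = [[-0.28, 0.31], [0.27, 0.44]]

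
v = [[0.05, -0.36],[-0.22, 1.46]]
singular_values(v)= [1.52, 0.0]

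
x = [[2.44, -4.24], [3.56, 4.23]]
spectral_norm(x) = 6.09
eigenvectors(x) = [[(0.74+0j), 0.74-0.00j], [(-0.16-0.66j), -0.16+0.66j]]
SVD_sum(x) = [[-0.87, -3.39], [1.23, 4.82]] + [[3.31, -0.85], [2.33, -0.59]]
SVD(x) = [[-0.58,0.82], [0.82,0.58]] @ diag([6.088898795132973, 4.174088099528834]) @ [[0.25,0.97], [0.97,-0.25]]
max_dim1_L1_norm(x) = 7.79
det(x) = 25.42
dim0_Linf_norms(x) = [3.56, 4.24]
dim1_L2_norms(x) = [4.89, 5.53]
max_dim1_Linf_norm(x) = 4.24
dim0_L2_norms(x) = [4.32, 5.99]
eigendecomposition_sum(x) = [[1.22+2.29j, -2.12+1.87j], [(1.78-1.57j), (2.12+1.5j)]] + [[1.22-2.29j, (-2.12-1.87j)],[(1.78+1.57j), 2.12-1.50j]]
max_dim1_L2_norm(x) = 5.53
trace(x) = 6.67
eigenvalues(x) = [(3.34+3.78j), (3.34-3.78j)]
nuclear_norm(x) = 10.26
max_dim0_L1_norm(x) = 8.47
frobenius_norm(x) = 7.38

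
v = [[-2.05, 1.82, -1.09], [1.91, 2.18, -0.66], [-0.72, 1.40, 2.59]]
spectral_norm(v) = 3.21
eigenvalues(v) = [(-2.92+0j), (2.82+1.02j), (2.82-1.02j)]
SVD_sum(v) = [[-0.8, 1.88, 0.55],[-0.39, 0.93, 0.27],[-0.83, 1.94, 0.57]] + [[0.21, 0.16, -0.24], [1.48, 1.13, -1.72], [-0.91, -0.69, 1.05]] + [[-1.46,-0.21,-1.4], [0.83,0.12,0.79], [1.01,0.15,0.97]]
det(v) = -26.23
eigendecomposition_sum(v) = [[-2.49+0.00j,(0.99-0j),-0.37+0.00j], [0.86-0.00j,-0.34+0.00j,0.13-0.00j], [-0.55+0.00j,(0.22-0j),(-0.08+0j)]] + [[(0.22+0.03j), (0.41+0.36j), (-0.36+0.42j)], [(0.52-0.14j), 1.26+0.40j, -0.39+1.29j], [-0.09-0.58j, (0.59-1.31j), 1.34+0.59j]] + [[(0.22-0.03j), (0.41-0.36j), -0.36-0.42j], [0.52+0.14j, 1.26-0.40j, -0.39-1.29j], [-0.09+0.58j, (0.59+1.31j), 1.34-0.59j]]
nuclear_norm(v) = 8.93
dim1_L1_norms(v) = [4.96, 4.75, 4.71]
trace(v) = 2.72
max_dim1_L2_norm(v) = 3.03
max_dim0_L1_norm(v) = 5.4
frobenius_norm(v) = 5.17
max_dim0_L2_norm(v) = 3.17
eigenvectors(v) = [[0.93+0.00j, 0.08-0.26j, (0.08+0.26j)],[-0.32+0.00j, -0.08-0.65j, (-0.08+0.65j)],[(0.2+0j), -0.71+0.00j, (-0.71-0j)]]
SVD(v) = [[-0.66, -0.12, -0.74], [-0.32, -0.85, 0.42], [-0.68, 0.52, 0.52]] @ diag([3.2139149137483756, 2.994048677153229, 2.7261737739958467]) @ [[0.38, -0.89, -0.26], [-0.58, -0.45, 0.68], [0.72, 0.11, 0.69]]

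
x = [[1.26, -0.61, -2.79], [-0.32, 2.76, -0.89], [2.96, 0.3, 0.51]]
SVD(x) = [[-0.75, -0.29, -0.59],  [0.03, -0.91, 0.41],  [-0.66, 0.29, 0.70]] @ diag([3.402454615420785, 2.9701192808397052, 2.639942053831111]) @ [[-0.85, 0.10, 0.51], [0.27, -0.76, 0.59], [0.45, 0.64, 0.62]]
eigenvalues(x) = [(0.81+2.92j), (0.81-2.92j), (2.92+0j)]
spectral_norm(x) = 3.40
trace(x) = 4.53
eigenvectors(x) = [[(0.07+0.68j), 0.07-0.68j, -0.18+0.00j], [(0.05+0.19j), 0.05-0.19j, 0.98+0.00j], [(0.71+0j), (0.71-0j), (-0.1+0j)]]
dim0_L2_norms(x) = [3.23, 2.84, 2.97]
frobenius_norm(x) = 5.23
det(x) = 26.68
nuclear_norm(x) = 9.01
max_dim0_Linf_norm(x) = 2.96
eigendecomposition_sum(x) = [[0.56+1.34j, -0.05+0.29j, (-1.41+0.38j)], [(0.22+0.35j), 0.00+0.08j, (-0.38+0.18j)], [1.44-0.44j, (0.3+0.08j), (0.25+1.49j)]] + [[(0.56-1.34j), (-0.05-0.29j), (-1.41-0.38j)], [0.22-0.35j, 0.00-0.08j, (-0.38-0.18j)], [1.44+0.44j, 0.30-0.08j, (0.25-1.49j)]] + [[0.14+0.00j, -0.52-0.00j, 0.02+0.00j], [(-0.77-0j), (2.76+0j), -0.13-0.00j], [0.08+0.00j, (-0.29-0j), (0.01+0j)]]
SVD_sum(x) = [[2.19, -0.25, -1.32],[-0.07, 0.01, 0.04],[1.9, -0.22, -1.15]] + [[-0.23, 0.65, -0.5], [-0.73, 2.05, -1.61], [0.24, -0.66, 0.52]] + [[-0.70, -1.00, -0.97],[0.48, 0.7, 0.67],[0.82, 1.18, 1.14]]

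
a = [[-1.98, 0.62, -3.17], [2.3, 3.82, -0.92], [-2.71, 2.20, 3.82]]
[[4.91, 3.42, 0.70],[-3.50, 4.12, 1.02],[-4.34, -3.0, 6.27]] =a @ [[-0.75, 0.19, -0.87], [-0.76, 0.71, 0.91], [-1.23, -1.06, 0.50]]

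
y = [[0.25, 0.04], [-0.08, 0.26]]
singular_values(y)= [0.28, 0.24]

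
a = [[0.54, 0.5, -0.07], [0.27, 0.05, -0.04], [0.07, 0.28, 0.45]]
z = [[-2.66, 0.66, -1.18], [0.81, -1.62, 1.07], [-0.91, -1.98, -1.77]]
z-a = [[-3.2, 0.16, -1.11],[0.54, -1.67, 1.11],[-0.98, -2.26, -2.22]]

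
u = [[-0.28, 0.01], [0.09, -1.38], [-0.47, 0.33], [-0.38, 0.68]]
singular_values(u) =[1.62, 0.56]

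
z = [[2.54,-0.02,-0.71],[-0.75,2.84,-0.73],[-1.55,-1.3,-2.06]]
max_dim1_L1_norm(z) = 4.91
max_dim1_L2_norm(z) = 3.03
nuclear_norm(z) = 8.43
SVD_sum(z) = [[1.83, 0.39, 0.77], [-0.36, -0.08, -0.15], [-2.20, -0.47, -0.93]] + [[0.14, -0.6, -0.02],  [-0.65, 2.83, 0.11],  [0.22, -0.97, -0.04]] + [[0.57, 0.19, -1.46], [0.27, 0.09, -0.68], [0.43, 0.14, -1.10]]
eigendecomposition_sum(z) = [[-0.11+0.00j, -0.08+0.00j, -0.32+0.00j], [-0.12+0.00j, -0.09+0.00j, (-0.36+0j)], [(-0.79+0j), (-0.56+0j), -2.28+0.00j]] + [[(1.33+0.81j),0.03-0.89j,(-0.19+0.02j)], [-0.31+2.77j,1.46-0.62j,-0.19-0.30j], [(-0.38-0.96j),(-0.37+0.46j),0.11+0.06j]] + [[1.33-0.81j,(0.03+0.89j),(-0.19-0.02j)], [-0.31-2.77j,(1.46+0.62j),-0.19+0.30j], [(-0.38+0.96j),-0.37-0.46j,(0.11-0.06j)]]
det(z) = -21.08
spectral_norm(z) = 3.19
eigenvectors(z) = [[0.14+0.00j,-0.20+0.42j,(-0.2-0.42j)], [(0.15+0j),(-0.83+0j),-0.83-0.00j], [0.98+0.00j,(0.27-0.14j),(0.27+0.14j)]]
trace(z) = 3.32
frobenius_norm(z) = 4.95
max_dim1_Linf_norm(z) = 2.84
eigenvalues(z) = [(-2.48+0j), (2.9+0.25j), (2.9-0.25j)]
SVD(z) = [[0.63, 0.20, -0.75],[-0.13, -0.93, -0.35],[-0.76, 0.32, -0.56]] @ diag([3.193226698367849, 3.133318101504226, 2.1068509504985693]) @ [[0.9, 0.19, 0.38], [0.23, -0.97, -0.04], [-0.36, -0.12, 0.92]]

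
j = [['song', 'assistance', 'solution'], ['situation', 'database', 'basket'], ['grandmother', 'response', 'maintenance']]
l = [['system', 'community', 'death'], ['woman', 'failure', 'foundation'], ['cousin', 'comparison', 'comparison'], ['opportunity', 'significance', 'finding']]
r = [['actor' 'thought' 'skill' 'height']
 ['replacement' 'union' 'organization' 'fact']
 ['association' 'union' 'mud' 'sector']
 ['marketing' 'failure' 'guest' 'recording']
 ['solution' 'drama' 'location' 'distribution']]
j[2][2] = 'maintenance'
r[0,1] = 'thought'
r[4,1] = 'drama'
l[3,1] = 'significance'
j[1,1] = 'database'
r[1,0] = 'replacement'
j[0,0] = 'song'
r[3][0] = 'marketing'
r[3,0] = 'marketing'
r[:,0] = ['actor', 'replacement', 'association', 'marketing', 'solution']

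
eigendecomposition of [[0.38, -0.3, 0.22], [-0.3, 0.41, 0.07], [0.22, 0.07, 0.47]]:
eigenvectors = [[-0.70, -0.71, -0.02],[-0.58, 0.55, 0.6],[0.41, -0.43, 0.8]]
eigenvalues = [-0.0, 0.74, 0.52]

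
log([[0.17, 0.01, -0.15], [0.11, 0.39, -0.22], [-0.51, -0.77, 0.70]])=[[-3.41, -1.87, -1.26], [-0.40, -1.93, -0.78], [-2.95, -3.64, -1.74]]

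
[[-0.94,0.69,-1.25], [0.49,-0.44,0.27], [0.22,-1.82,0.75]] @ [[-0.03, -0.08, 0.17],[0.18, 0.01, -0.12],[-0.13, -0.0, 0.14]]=[[0.31, 0.08, -0.42], [-0.13, -0.04, 0.17], [-0.43, -0.04, 0.36]]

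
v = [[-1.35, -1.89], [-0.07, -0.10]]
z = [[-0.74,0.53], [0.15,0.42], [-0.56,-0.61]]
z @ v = [[0.96,  1.35], [-0.23,  -0.33], [0.80,  1.12]]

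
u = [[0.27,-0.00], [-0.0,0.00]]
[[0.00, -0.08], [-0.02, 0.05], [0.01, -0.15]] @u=[[0.0,0.00], [-0.01,0.0], [0.0,0.00]]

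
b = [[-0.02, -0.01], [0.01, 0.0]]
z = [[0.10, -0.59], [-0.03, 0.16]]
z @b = [[-0.01, -0.00],  [0.00, 0.0]]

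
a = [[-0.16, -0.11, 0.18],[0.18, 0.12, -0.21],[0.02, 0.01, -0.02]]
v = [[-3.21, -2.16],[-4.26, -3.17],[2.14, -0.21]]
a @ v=[[1.37, 0.66], [-1.54, -0.73], [-0.15, -0.07]]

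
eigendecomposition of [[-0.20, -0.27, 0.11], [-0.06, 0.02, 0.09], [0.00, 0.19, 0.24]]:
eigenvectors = [[-0.97,0.76,0.05],[-0.23,-0.48,0.3],[0.08,0.44,0.95]]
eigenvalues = [-0.27, 0.03, 0.3]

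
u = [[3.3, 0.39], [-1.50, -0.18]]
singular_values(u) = [3.65, 0.0]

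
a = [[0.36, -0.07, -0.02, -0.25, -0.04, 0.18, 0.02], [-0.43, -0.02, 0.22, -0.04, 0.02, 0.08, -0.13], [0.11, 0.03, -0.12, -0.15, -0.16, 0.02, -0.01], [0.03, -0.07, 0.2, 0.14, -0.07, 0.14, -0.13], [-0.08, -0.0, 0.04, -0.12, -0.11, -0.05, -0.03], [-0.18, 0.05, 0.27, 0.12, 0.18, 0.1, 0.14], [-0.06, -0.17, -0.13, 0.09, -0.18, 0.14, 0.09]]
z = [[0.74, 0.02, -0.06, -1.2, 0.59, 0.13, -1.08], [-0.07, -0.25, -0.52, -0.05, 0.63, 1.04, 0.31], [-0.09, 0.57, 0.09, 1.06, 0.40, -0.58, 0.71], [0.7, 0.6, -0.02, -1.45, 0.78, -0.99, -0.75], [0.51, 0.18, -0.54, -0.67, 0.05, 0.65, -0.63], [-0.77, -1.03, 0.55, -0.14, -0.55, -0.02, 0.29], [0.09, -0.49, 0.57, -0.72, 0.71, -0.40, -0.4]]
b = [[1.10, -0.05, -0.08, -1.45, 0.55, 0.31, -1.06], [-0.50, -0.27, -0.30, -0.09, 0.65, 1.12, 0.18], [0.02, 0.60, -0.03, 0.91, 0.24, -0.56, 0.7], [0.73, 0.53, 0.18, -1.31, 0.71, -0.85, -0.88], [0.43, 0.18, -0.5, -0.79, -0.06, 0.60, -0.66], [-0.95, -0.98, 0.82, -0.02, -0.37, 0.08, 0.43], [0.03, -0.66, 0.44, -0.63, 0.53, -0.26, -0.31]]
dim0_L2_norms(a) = [0.61, 0.21, 0.44, 0.38, 0.33, 0.3, 0.25]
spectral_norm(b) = 3.37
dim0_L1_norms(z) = [2.97, 3.14, 2.35, 5.29, 3.71, 3.81, 4.17]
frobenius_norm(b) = 4.45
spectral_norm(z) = 3.25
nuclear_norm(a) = 2.26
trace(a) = 0.44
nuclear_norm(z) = 8.65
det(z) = -0.00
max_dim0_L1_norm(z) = 5.29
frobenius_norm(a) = 1.01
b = a + z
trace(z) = -1.24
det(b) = 0.09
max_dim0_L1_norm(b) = 5.2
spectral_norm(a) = 0.72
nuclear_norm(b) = 8.97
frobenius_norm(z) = 4.37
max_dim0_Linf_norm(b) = 1.45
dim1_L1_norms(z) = [3.82, 2.87, 3.5, 5.29, 3.23, 3.35, 3.38]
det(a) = -0.00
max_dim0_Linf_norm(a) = 0.43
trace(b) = -0.80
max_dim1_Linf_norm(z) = 1.45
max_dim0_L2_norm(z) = 2.38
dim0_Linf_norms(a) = [0.43, 0.17, 0.27, 0.25, 0.18, 0.18, 0.14]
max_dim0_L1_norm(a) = 1.25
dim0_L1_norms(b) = [3.76, 3.27, 2.35, 5.2, 3.11, 3.78, 4.22]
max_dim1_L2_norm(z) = 2.26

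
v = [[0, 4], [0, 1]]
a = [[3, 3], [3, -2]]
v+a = [[3, 7], [3, -1]]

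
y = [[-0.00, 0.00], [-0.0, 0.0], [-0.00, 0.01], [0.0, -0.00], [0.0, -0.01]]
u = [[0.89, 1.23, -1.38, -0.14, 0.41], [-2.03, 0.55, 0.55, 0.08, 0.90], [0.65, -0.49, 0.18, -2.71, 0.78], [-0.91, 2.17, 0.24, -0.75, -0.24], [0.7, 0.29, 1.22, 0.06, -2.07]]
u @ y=[[0.0,-0.02], [0.0,-0.0], [0.0,-0.01], [0.0,0.0], [0.00,0.03]]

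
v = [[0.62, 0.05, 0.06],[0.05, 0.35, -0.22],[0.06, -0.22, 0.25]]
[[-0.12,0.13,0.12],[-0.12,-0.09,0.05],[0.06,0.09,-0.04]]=v@[[-0.17, 0.21, 0.23], [-0.29, -0.22, -0.06], [0.03, 0.1, -0.28]]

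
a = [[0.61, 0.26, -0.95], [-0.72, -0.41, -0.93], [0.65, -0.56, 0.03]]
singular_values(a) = [1.34, 1.14, 0.73]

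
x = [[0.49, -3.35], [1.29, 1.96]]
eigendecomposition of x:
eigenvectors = [[(-0.85+0j),-0.85-0.00j], [0.19+0.49j,(0.19-0.49j)]]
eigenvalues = [(1.23+1.94j), (1.23-1.94j)]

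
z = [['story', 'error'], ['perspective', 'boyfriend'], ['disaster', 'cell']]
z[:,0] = ['story', 'perspective', 'disaster']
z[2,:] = ['disaster', 'cell']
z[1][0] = 'perspective'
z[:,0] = ['story', 'perspective', 'disaster']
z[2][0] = 'disaster'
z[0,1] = 'error'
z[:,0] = ['story', 'perspective', 'disaster']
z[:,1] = ['error', 'boyfriend', 'cell']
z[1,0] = 'perspective'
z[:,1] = ['error', 'boyfriend', 'cell']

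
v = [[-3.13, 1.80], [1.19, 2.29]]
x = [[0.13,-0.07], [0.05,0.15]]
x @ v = [[-0.49, 0.07], [0.02, 0.43]]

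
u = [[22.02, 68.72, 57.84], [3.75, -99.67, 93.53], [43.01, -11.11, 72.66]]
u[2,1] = -11.11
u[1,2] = 93.53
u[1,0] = 3.75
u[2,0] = 43.01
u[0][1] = 68.72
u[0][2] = 57.84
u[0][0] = 22.02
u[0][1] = 68.72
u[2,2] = 72.66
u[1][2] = 93.53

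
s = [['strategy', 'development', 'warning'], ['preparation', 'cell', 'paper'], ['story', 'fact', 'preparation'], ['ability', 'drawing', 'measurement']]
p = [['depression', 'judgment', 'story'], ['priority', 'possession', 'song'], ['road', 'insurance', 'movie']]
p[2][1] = 'insurance'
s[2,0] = 'story'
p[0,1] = 'judgment'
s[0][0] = 'strategy'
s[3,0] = 'ability'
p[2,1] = 'insurance'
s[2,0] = 'story'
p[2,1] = 'insurance'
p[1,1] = 'possession'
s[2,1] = 'fact'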